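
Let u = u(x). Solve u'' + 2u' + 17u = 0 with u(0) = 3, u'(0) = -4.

u = 3*cos(4*x)*exp(-x) - exp(-x)*sin(4*x)/4

Characteristic equation r² + 2r + 17 = 0 has discriminant (2)² - 4·(17) = -64 < 0, so r = -1 ± 4i.
Hence u_h = C1*cos(4*x)*exp(-x) + C2*exp(-x)*sin(4*x).
Apply the initial conditions: u(0) = C1 = 3 and u'(0) = -C1 + 4*C2 = -4. Solving gives C1 = 3, C2 = -1/4.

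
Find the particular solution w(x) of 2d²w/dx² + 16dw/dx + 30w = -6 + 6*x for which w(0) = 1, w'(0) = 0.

Divide through by 2: w'' + 8w' + 15w = -3 + 3*x.
Characteristic equation r² + 8r + 15 = 0 factors as (r + 3)(r + 5) = 0, so r = -3, -5.
Hence w_h = C1*exp(-3*x) + C2*exp(-5*x).
For the particular solution try w_p = A0 + A1*x. Substituting and matching coefficients of each power of x gives A0 = -23/75, A1 = 1/5, so w_p = -23/75 + x/5.
General solution: w = -23/75 + x/5 + C1*exp(-3*x) + C2*exp(-5*x).
Apply the initial conditions: w(0) = -23/75 + C1 + C2 = 1 and w'(0) = 1/5 - 5*C2 - 3*C1 = 0. Solving gives C1 = 19/6, C2 = -93/50.

w = -23/75 - 93*exp(-5*x)/50 + x/5 + 19*exp(-3*x)/6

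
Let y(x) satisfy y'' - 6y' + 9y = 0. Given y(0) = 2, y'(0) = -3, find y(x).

y = 2*exp(3*x) - 9*x*exp(3*x)

Characteristic equation r² - 6r + 9 = 0 has discriminant (-6)² - 4·(9) = 0, so r = 3 is a repeated root.
Hence y_h = (C1 + C2*x)*exp(3*x).
Apply the initial conditions: y(0) = C1 = 2 and y'(0) = C2 + 3*C1 = -3. Solving gives C1 = 2, C2 = -9.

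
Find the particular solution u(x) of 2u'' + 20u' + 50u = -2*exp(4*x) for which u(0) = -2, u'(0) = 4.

u = -161*exp(-5*x)/81 - exp(4*x)/81 - 53*x*exp(-5*x)/9

Divide through by 2: u'' + 10u' + 25u = -exp(4*x).
Characteristic equation r² + 10r + 25 = 0 has discriminant (10)² - 4·(25) = 0, so r = -5 is a repeated root.
Hence u_h = (C1 + C2*x)*exp(-5*x).
Try u_p = A*exp(4*x). Substituting into the equation and dividing by exp(4*x) gives A = -1/81, so u_p = -exp(4*x)/81.
General solution: u = -exp(4*x)/81 + C1*exp(-5*x) + C2*x*exp(-5*x).
Apply the initial conditions: u(0) = -1/81 + C1 = -2 and u'(0) = -4/81 + C2 - 5*C1 = 4. Solving gives C1 = -161/81, C2 = -53/9.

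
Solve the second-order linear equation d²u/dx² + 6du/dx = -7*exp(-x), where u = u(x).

u = C2 + 7*exp(-x)/5 + C1*exp(-6*x)

Characteristic equation r² + 6r = 0 factors as (r + 6)r = 0, so r = -6, 0.
Hence u_h = C1*exp(-6*x) + C2.
Try u_p = A*exp(-x). Substituting into the equation and dividing by exp(-x) gives A = 7/5, so u_p = 7*exp(-x)/5.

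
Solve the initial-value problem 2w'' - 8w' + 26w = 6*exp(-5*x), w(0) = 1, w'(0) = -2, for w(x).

w = 3*exp(-5*x)/58 - 211*exp(2*x)*sin(3*x)/174 + 55*cos(3*x)*exp(2*x)/58

Divide through by 2: w'' - 4w' + 13w = 3*exp(-5*x).
Characteristic equation r² - 4r + 13 = 0 has discriminant (-4)² - 4·(13) = -36 < 0, so r = 2 ± 3i.
Hence w_h = C1*cos(3*x)*exp(2*x) + C2*exp(2*x)*sin(3*x).
Try w_p = A*exp(-5*x). Substituting into the equation and dividing by exp(-5*x) gives A = 3/58, so w_p = 3*exp(-5*x)/58.
General solution: w = 3*exp(-5*x)/58 + C1*cos(3*x)*exp(2*x) + C2*exp(2*x)*sin(3*x).
Apply the initial conditions: w(0) = 3/58 + C1 = 1 and w'(0) = -15/58 + 2*C1 + 3*C2 = -2. Solving gives C1 = 55/58, C2 = -211/174.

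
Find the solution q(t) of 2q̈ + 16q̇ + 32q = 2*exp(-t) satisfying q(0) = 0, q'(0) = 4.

Divide through by 2: q'' + 8q' + 16q = exp(-t).
Characteristic equation r² + 8r + 16 = 0 has discriminant (8)² - 4·(16) = 0, so r = -4 is a repeated root.
Hence q_h = (C1 + C2*t)*exp(-4*t).
Try q_p = A*exp(-t). Substituting into the equation and dividing by exp(-t) gives A = 1/9, so q_p = exp(-t)/9.
General solution: q = exp(-t)/9 + C1*exp(-4*t) + C2*t*exp(-4*t).
Apply the initial conditions: q(0) = 1/9 + C1 = 0 and q'(0) = -1/9 + C2 - 4*C1 = 4. Solving gives C1 = -1/9, C2 = 11/3.

q = -exp(-4*t)/9 + exp(-t)/9 + 11*t*exp(-4*t)/3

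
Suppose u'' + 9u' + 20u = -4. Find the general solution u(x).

u = -1/5 + C1*exp(-4*x) + C2*exp(-5*x)

Characteristic equation r² + 9r + 20 = 0 factors as (r + 4)(r + 5) = 0, so r = -4, -5.
Hence u_h = C1*exp(-4*x) + C2*exp(-5*x).
For the particular solution try u_p = A0. Substituting and matching coefficients of each power of x gives A0 = -1/5, so u_p = -1/5.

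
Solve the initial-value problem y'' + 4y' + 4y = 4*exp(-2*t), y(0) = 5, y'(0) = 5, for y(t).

Characteristic equation r² + 4r + 4 = 0 has discriminant (4)² - 4·(4) = 0, so r = -2 is a repeated root.
Hence y_h = (C1 + C2*t)*exp(-2*t).
Since exp(-2*t) solves the homogeneous equation (r = -2 is a root of multiplicity 2), multiply the trial by t^2. Try y_p = A*t^2*exp(-2*t). Substituting into the equation and dividing by exp(-2*t) gives A = 2, so y_p = 2*t^2*exp(-2*t).
General solution: y = C1*exp(-2*t) + 2*t^2*exp(-2*t) + C2*t*exp(-2*t).
Apply the initial conditions: y(0) = C1 = 5 and y'(0) = C2 - 2*C1 = 5. Solving gives C1 = 5, C2 = 15.

y = 5*exp(-2*t) + 2*t**2*exp(-2*t) + 15*t*exp(-2*t)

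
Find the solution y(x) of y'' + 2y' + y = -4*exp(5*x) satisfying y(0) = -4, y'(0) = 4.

y = -35*exp(-x)/9 - exp(5*x)/9 + 2*x*exp(-x)/3

Characteristic equation r² + 2r + 1 = 0 has discriminant (2)² - 4·(1) = 0, so r = -1 is a repeated root.
Hence y_h = (C1 + C2*x)*exp(-x).
Try y_p = A*exp(5*x). Substituting into the equation and dividing by exp(5*x) gives A = -1/9, so y_p = -exp(5*x)/9.
General solution: y = -exp(5*x)/9 + C1*exp(-x) + C2*x*exp(-x).
Apply the initial conditions: y(0) = -1/9 + C1 = -4 and y'(0) = -5/9 + C2 - C1 = 4. Solving gives C1 = -35/9, C2 = 2/3.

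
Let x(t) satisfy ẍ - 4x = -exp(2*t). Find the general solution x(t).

x = C1*exp(2*t) + C2*exp(-2*t) - t*exp(2*t)/4

Characteristic equation r² - 4 = 0 factors as (r - 2)(r + 2) = 0, so r = 2, -2.
Hence x_h = C1*exp(2*t) + C2*exp(-2*t).
Since exp(2*t) solves the homogeneous equation (r = 2 is a root of multiplicity 1), multiply the trial by t. Try x_p = A*t*exp(2*t). Substituting into the equation and dividing by exp(2*t) gives A = -1/4, so x_p = -t*exp(2*t)/4.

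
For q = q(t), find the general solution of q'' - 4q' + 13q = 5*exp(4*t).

q = 5*exp(4*t)/13 + C1*cos(3*t)*exp(2*t) + C2*exp(2*t)*sin(3*t)

Characteristic equation r² - 4r + 13 = 0 has discriminant (-4)² - 4·(13) = -36 < 0, so r = 2 ± 3i.
Hence q_h = C1*cos(3*t)*exp(2*t) + C2*exp(2*t)*sin(3*t).
Try q_p = A*exp(4*t). Substituting into the equation and dividing by exp(4*t) gives A = 5/13, so q_p = 5*exp(4*t)/13.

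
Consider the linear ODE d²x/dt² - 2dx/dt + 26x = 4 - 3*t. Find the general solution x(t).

x = 49/338 - 3*t/26 + C1*cos(5*t)*exp(t) + C2*exp(t)*sin(5*t)

Characteristic equation r² - 2r + 26 = 0 has discriminant (-2)² - 4·(26) = -100 < 0, so r = 1 ± 5i.
Hence x_h = C1*cos(5*t)*exp(t) + C2*exp(t)*sin(5*t).
For the particular solution try x_p = A0 + A1*t. Substituting and matching coefficients of each power of t gives A0 = 49/338, A1 = -3/26, so x_p = 49/338 - 3*t/26.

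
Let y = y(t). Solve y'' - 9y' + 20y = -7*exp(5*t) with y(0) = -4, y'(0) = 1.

Characteristic equation r² - 9r + 20 = 0 factors as (r - 5)(r - 4) = 0, so r = 5, 4.
Hence y_h = C1*exp(5*t) + C2*exp(4*t).
Since exp(5*t) solves the homogeneous equation (r = 5 is a root of multiplicity 1), multiply the trial by t. Try y_p = A*t*exp(5*t). Substituting into the equation and dividing by exp(5*t) gives A = -7, so y_p = -7*t*exp(5*t).
General solution: y = C1*exp(5*t) + C2*exp(4*t) - 7*t*exp(5*t).
Apply the initial conditions: y(0) = C1 + C2 = -4 and y'(0) = -7 + 4*C2 + 5*C1 = 1. Solving gives C1 = 24, C2 = -28.

y = -28*exp(4*t) + 24*exp(5*t) - 7*t*exp(5*t)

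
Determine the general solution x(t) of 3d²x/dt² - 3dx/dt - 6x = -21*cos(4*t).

Divide through by 3: x'' - x' - 2x = -7*cos(4*t).
Characteristic equation r² - r - 2 = 0 factors as (r - 2)(r + 1) = 0, so r = 2, -1.
Hence x_h = C1*exp(2*t) + C2*exp(-t).
Try x_p = A*cos(4*t) + B*sin(4*t). Substituting and equating the coefficients of cos(4t) and sin(4t) gives A = 63/170, B = 7/85, so x_p = 7*sin(4*t)/85 + 63*cos(4*t)/170.

x = 7*sin(4*t)/85 + 63*cos(4*t)/170 + C1*exp(2*t) + C2*exp(-t)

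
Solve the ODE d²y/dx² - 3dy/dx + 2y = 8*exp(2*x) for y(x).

Characteristic equation r² - 3r + 2 = 0 factors as (r - 2)(r - 1) = 0, so r = 2, 1.
Hence y_h = C1*exp(2*x) + C2*exp(x).
Since exp(2*x) solves the homogeneous equation (r = 2 is a root of multiplicity 1), multiply the trial by x. Try y_p = A*x*exp(2*x). Substituting into the equation and dividing by exp(2*x) gives A = 8, so y_p = 8*x*exp(2*x).

y = C1*exp(2*x) + C2*exp(x) + 8*x*exp(2*x)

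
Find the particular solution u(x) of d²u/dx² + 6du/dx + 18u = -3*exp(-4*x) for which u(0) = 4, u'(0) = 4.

u = -3*exp(-4*x)/10 + 43*cos(3*x)*exp(-3*x)/10 + 157*exp(-3*x)*sin(3*x)/30

Characteristic equation r² + 6r + 18 = 0 has discriminant (6)² - 4·(18) = -36 < 0, so r = -3 ± 3i.
Hence u_h = C1*cos(3*x)*exp(-3*x) + C2*exp(-3*x)*sin(3*x).
Try u_p = A*exp(-4*x). Substituting into the equation and dividing by exp(-4*x) gives A = -3/10, so u_p = -3*exp(-4*x)/10.
General solution: u = -3*exp(-4*x)/10 + C1*cos(3*x)*exp(-3*x) + C2*exp(-3*x)*sin(3*x).
Apply the initial conditions: u(0) = -3/10 + C1 = 4 and u'(0) = 6/5 - 3*C1 + 3*C2 = 4. Solving gives C1 = 43/10, C2 = 157/30.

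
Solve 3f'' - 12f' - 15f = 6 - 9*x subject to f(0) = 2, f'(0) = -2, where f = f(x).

Divide through by 3: f'' - 4f' - 5f = 2 - 3*x.
Characteristic equation r² - 4r - 5 = 0 factors as (r + 1)(r - 5) = 0, so r = -1, 5.
Hence f_h = C1*exp(-x) + C2*exp(5*x).
For the particular solution try f_p = A0 + A1*x. Substituting and matching coefficients of each power of x gives A0 = -22/25, A1 = 3/5, so f_p = -22/25 + 3*x/5.
General solution: f = -22/25 + 3*x/5 + C1*exp(-x) + C2*exp(5*x).
Apply the initial conditions: f(0) = -22/25 + C1 + C2 = 2 and f'(0) = 3/5 - C1 + 5*C2 = -2. Solving gives C1 = 17/6, C2 = 7/150.

f = -22/25 + 3*x/5 + 7*exp(5*x)/150 + 17*exp(-x)/6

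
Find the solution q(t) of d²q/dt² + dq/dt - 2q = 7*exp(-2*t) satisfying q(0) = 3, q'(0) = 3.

Characteristic equation r² + r - 2 = 0 factors as (r + 2)(r - 1) = 0, so r = -2, 1.
Hence q_h = C1*exp(-2*t) + C2*exp(t).
Since exp(-2*t) solves the homogeneous equation (r = -2 is a root of multiplicity 1), multiply the trial by t. Try q_p = A*t*exp(-2*t). Substituting into the equation and dividing by exp(-2*t) gives A = -7/3, so q_p = -7*t*exp(-2*t)/3.
General solution: q = C1*exp(-2*t) + C2*exp(t) - 7*t*exp(-2*t)/3.
Apply the initial conditions: q(0) = C1 + C2 = 3 and q'(0) = -7/3 + C2 - 2*C1 = 3. Solving gives C1 = -7/9, C2 = 34/9.

q = -7*exp(-2*t)/9 + 34*exp(t)/9 - 7*t*exp(-2*t)/3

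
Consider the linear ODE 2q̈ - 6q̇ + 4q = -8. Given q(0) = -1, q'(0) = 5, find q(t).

Divide through by 2: q'' - 3q' + 2q = -4.
Characteristic equation r² - 3r + 2 = 0 factors as (r - 2)(r - 1) = 0, so r = 2, 1.
Hence q_h = C1*exp(2*t) + C2*exp(t).
For the particular solution try q_p = A0. Substituting and matching coefficients of each power of t gives A0 = -2, so q_p = -2.
General solution: q = -2 + C1*exp(2*t) + C2*exp(t).
Apply the initial conditions: q(0) = -2 + C1 + C2 = -1 and q'(0) = C2 + 2*C1 = 5. Solving gives C1 = 4, C2 = -3.

q = -2 - 3*exp(t) + 4*exp(2*t)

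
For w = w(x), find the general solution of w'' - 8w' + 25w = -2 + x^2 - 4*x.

w = -1972/15625 - 84*x/625 + x**2/25 + C1*cos(3*x)*exp(4*x) + C2*exp(4*x)*sin(3*x)

Characteristic equation r² - 8r + 25 = 0 has discriminant (-8)² - 4·(25) = -36 < 0, so r = 4 ± 3i.
Hence w_h = C1*cos(3*x)*exp(4*x) + C2*exp(4*x)*sin(3*x).
For the particular solution try w_p = A0 + A1*x + A2*x^2. Substituting and matching coefficients of each power of x gives A0 = -1972/15625, A1 = -84/625, A2 = 1/25, so w_p = -1972/15625 - 84*x/625 + x^2/25.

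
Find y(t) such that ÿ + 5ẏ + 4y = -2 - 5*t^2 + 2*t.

Characteristic equation r² + 5r + 4 = 0 factors as (r + 4)(r + 1) = 0, so r = -4, -1.
Hence y_h = C1*exp(-4*t) + C2*exp(-t).
For the particular solution try y_p = A0 + A1*t + A2*t^2. Substituting and matching coefficients of each power of t gives A0 = -141/32, A1 = 29/8, A2 = -5/4, so y_p = -141/32 - 5*t^2/4 + 29*t/8.

y = -141/32 - 5*t**2/4 + 29*t/8 + C1*exp(-4*t) + C2*exp(-t)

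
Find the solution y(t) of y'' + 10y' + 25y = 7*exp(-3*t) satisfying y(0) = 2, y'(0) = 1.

Characteristic equation r² + 10r + 25 = 0 has discriminant (10)² - 4·(25) = 0, so r = -5 is a repeated root.
Hence y_h = (C1 + C2*t)*exp(-5*t).
Try y_p = A*exp(-3*t). Substituting into the equation and dividing by exp(-3*t) gives A = 7/4, so y_p = 7*exp(-3*t)/4.
General solution: y = 7*exp(-3*t)/4 + C1*exp(-5*t) + C2*t*exp(-5*t).
Apply the initial conditions: y(0) = 7/4 + C1 = 2 and y'(0) = -21/4 + C2 - 5*C1 = 1. Solving gives C1 = 1/4, C2 = 15/2.

y = exp(-5*t)/4 + 7*exp(-3*t)/4 + 15*t*exp(-5*t)/2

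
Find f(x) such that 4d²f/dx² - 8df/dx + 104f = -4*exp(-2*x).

f = -exp(-2*x)/34 + C1*cos(5*x)*exp(x) + C2*exp(x)*sin(5*x)

Divide through by 4: f'' - 2f' + 26f = -exp(-2*x).
Characteristic equation r² - 2r + 26 = 0 has discriminant (-2)² - 4·(26) = -100 < 0, so r = 1 ± 5i.
Hence f_h = C1*cos(5*x)*exp(x) + C2*exp(x)*sin(5*x).
Try f_p = A*exp(-2*x). Substituting into the equation and dividing by exp(-2*x) gives A = -1/34, so f_p = -exp(-2*x)/34.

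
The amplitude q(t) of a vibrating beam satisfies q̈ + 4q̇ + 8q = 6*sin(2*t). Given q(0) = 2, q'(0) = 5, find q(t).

Characteristic equation r² + 4r + 8 = 0 has discriminant (4)² - 4·(8) = -16 < 0, so r = -2 ± 2i.
Hence q_h = C1*cos(2*t)*exp(-2*t) + C2*exp(-2*t)*sin(2*t).
Try q_p = A*cos(2*t) + B*sin(2*t). Substituting and equating the coefficients of cos(2t) and sin(2t) gives A = -3/5, B = 3/10, so q_p = -3*cos(2*t)/5 + 3*sin(2*t)/10.
General solution: q = -3*cos(2*t)/5 + 3*sin(2*t)/10 + C1*cos(2*t)*exp(-2*t) + C2*exp(-2*t)*sin(2*t).
Apply the initial conditions: q(0) = -3/5 + C1 = 2 and q'(0) = 3/5 - 2*C1 + 2*C2 = 5. Solving gives C1 = 13/5, C2 = 24/5.

q = -3*cos(2*t)/5 + 3*sin(2*t)/10 + 13*cos(2*t)*exp(-2*t)/5 + 24*exp(-2*t)*sin(2*t)/5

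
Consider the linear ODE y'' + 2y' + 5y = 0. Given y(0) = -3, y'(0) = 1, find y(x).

y = -exp(-x)*sin(2*x) - 3*cos(2*x)*exp(-x)

Characteristic equation r² + 2r + 5 = 0 has discriminant (2)² - 4·(5) = -16 < 0, so r = -1 ± 2i.
Hence y_h = C1*cos(2*x)*exp(-x) + C2*exp(-x)*sin(2*x).
Apply the initial conditions: y(0) = C1 = -3 and y'(0) = -C1 + 2*C2 = 1. Solving gives C1 = -3, C2 = -1.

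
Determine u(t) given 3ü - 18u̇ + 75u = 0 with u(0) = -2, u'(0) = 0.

Divide through by 3: u'' - 6u' + 25u = 0.
Characteristic equation r² - 6r + 25 = 0 has discriminant (-6)² - 4·(25) = -64 < 0, so r = 3 ± 4i.
Hence u_h = C1*cos(4*t)*exp(3*t) + C2*exp(3*t)*sin(4*t).
Apply the initial conditions: u(0) = C1 = -2 and u'(0) = 3*C1 + 4*C2 = 0. Solving gives C1 = -2, C2 = 3/2.

u = -2*cos(4*t)*exp(3*t) + 3*exp(3*t)*sin(4*t)/2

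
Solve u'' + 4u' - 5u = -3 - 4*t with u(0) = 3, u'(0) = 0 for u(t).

u = 31/25 + 4*exp(t)/3 + 4*t/5 + 32*exp(-5*t)/75

Characteristic equation r² + 4r - 5 = 0 factors as (r + 5)(r - 1) = 0, so r = -5, 1.
Hence u_h = C1*exp(-5*t) + C2*exp(t).
For the particular solution try u_p = A0 + A1*t. Substituting and matching coefficients of each power of t gives A0 = 31/25, A1 = 4/5, so u_p = 31/25 + 4*t/5.
General solution: u = 31/25 + 4*t/5 + C1*exp(-5*t) + C2*exp(t).
Apply the initial conditions: u(0) = 31/25 + C1 + C2 = 3 and u'(0) = 4/5 + C2 - 5*C1 = 0. Solving gives C1 = 32/75, C2 = 4/3.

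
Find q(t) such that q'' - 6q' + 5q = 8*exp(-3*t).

q = exp(-3*t)/4 + C1*exp(t) + C2*exp(5*t)

Characteristic equation r² - 6r + 5 = 0 factors as (r - 1)(r - 5) = 0, so r = 1, 5.
Hence q_h = C1*exp(t) + C2*exp(5*t).
Try q_p = A*exp(-3*t). Substituting into the equation and dividing by exp(-3*t) gives A = 1/4, so q_p = exp(-3*t)/4.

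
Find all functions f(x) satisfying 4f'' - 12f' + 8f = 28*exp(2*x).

Divide through by 4: f'' - 3f' + 2f = 7*exp(2*x).
Characteristic equation r² - 3r + 2 = 0 factors as (r - 1)(r - 2) = 0, so r = 1, 2.
Hence f_h = C1*exp(x) + C2*exp(2*x).
Since exp(2*x) solves the homogeneous equation (r = 2 is a root of multiplicity 1), multiply the trial by x. Try f_p = A*x*exp(2*x). Substituting into the equation and dividing by exp(2*x) gives A = 7, so f_p = 7*x*exp(2*x).

f = C1*exp(x) + C2*exp(2*x) + 7*x*exp(2*x)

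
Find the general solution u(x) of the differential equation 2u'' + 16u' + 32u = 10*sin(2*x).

Divide through by 2: u'' + 8u' + 16u = 5*sin(2*x).
Characteristic equation r² + 8r + 16 = 0 has discriminant (8)² - 4·(16) = 0, so r = -4 is a repeated root.
Hence u_h = (C1 + C2*x)*exp(-4*x).
Try u_p = A*cos(2*x) + B*sin(2*x). Substituting and equating the coefficients of cos(2x) and sin(2x) gives A = -1/5, B = 3/20, so u_p = -cos(2*x)/5 + 3*sin(2*x)/20.

u = -cos(2*x)/5 + 3*sin(2*x)/20 + C1*exp(-4*x) + C2*x*exp(-4*x)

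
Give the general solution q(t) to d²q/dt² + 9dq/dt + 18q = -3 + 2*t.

Characteristic equation r² + 9r + 18 = 0 factors as (r + 6)(r + 3) = 0, so r = -6, -3.
Hence q_h = C1*exp(-6*t) + C2*exp(-3*t).
For the particular solution try q_p = A0 + A1*t. Substituting and matching coefficients of each power of t gives A0 = -2/9, A1 = 1/9, so q_p = -2/9 + t/9.

q = -2/9 + t/9 + C1*exp(-6*t) + C2*exp(-3*t)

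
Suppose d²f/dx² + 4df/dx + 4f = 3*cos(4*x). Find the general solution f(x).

Characteristic equation r² + 4r + 4 = 0 has discriminant (4)² - 4·(4) = 0, so r = -2 is a repeated root.
Hence f_h = (C1 + C2*x)*exp(-2*x).
Try f_p = A*cos(4*x) + B*sin(4*x). Substituting and equating the coefficients of cos(4x) and sin(4x) gives A = -9/100, B = 3/25, so f_p = -9*cos(4*x)/100 + 3*sin(4*x)/25.

f = -9*cos(4*x)/100 + 3*sin(4*x)/25 + C1*exp(-2*x) + C2*x*exp(-2*x)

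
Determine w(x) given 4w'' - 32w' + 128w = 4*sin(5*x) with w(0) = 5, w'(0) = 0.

Divide through by 4: w'' - 8w' + 32w = sin(5*x).
Characteristic equation r² - 8r + 32 = 0 has discriminant (-8)² - 4·(32) = -64 < 0, so r = 4 ± 4i.
Hence w_h = C1*cos(4*x)*exp(4*x) + C2*exp(4*x)*sin(4*x).
Try w_p = A*cos(5*x) + B*sin(5*x). Substituting and equating the coefficients of cos(5x) and sin(5x) gives A = 40/1649, B = 7/1649, so w_p = 7*sin(5*x)/1649 + 40*cos(5*x)/1649.
General solution: w = 7*sin(5*x)/1649 + 40*cos(5*x)/1649 + C1*cos(4*x)*exp(4*x) + C2*exp(4*x)*sin(4*x).
Apply the initial conditions: w(0) = 40/1649 + C1 = 5 and w'(0) = 35/1649 + 4*C1 + 4*C2 = 0. Solving gives C1 = 8205/1649, C2 = -32855/6596.

w = 7*sin(5*x)/1649 + 40*cos(5*x)/1649 - 32855*exp(4*x)*sin(4*x)/6596 + 8205*cos(4*x)*exp(4*x)/1649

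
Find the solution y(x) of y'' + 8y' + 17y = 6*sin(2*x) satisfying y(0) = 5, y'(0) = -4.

Characteristic equation r² + 8r + 17 = 0 has discriminant (8)² - 4·(17) = -4 < 0, so r = -4 ± i.
Hence y_h = C1*cos(x)*exp(-4*x) + C2*exp(-4*x)*sin(x).
Try y_p = A*cos(2*x) + B*sin(2*x). Substituting and equating the coefficients of cos(2x) and sin(2x) gives A = -96/425, B = 78/425, so y_p = -96*cos(2*x)/425 + 78*sin(2*x)/425.
General solution: y = -96*cos(2*x)/425 + 78*sin(2*x)/425 + C1*cos(x)*exp(-4*x) + C2*exp(-4*x)*sin(x).
Apply the initial conditions: y(0) = -96/425 + C1 = 5 and y'(0) = 156/425 + C2 - 4*C1 = -4. Solving gives C1 = 2221/425, C2 = 7028/425.

y = -96*cos(2*x)/425 + 78*sin(2*x)/425 + 2221*cos(x)*exp(-4*x)/425 + 7028*exp(-4*x)*sin(x)/425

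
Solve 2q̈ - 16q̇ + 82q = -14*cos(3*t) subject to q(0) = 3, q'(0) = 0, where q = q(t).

q = -7*cos(3*t)/50 + 21*sin(3*t)/200 - 103*exp(4*t)*sin(5*t)/40 + 157*cos(5*t)*exp(4*t)/50

Divide through by 2: q'' - 8q' + 41q = -7*cos(3*t).
Characteristic equation r² - 8r + 41 = 0 has discriminant (-8)² - 4·(41) = -100 < 0, so r = 4 ± 5i.
Hence q_h = C1*cos(5*t)*exp(4*t) + C2*exp(4*t)*sin(5*t).
Try q_p = A*cos(3*t) + B*sin(3*t). Substituting and equating the coefficients of cos(3t) and sin(3t) gives A = -7/50, B = 21/200, so q_p = -7*cos(3*t)/50 + 21*sin(3*t)/200.
General solution: q = -7*cos(3*t)/50 + 21*sin(3*t)/200 + C1*cos(5*t)*exp(4*t) + C2*exp(4*t)*sin(5*t).
Apply the initial conditions: q(0) = -7/50 + C1 = 3 and q'(0) = 63/200 + 4*C1 + 5*C2 = 0. Solving gives C1 = 157/50, C2 = -103/40.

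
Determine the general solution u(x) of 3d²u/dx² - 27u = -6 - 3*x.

Divide through by 3: u'' - 9u = -2 - x.
Characteristic equation r² - 9 = 0 factors as (r + 3)(r - 3) = 0, so r = -3, 3.
Hence u_h = C1*exp(-3*x) + C2*exp(3*x).
For the particular solution try u_p = A0 + A1*x. Substituting and matching coefficients of each power of x gives A0 = 2/9, A1 = 1/9, so u_p = 2/9 + x/9.

u = 2/9 + x/9 + C1*exp(-3*x) + C2*exp(3*x)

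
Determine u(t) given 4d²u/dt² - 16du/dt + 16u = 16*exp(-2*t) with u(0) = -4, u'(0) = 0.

u = -17*exp(2*t)/4 + exp(-2*t)/4 + 9*t*exp(2*t)

Divide through by 4: u'' - 4u' + 4u = 4*exp(-2*t).
Characteristic equation r² - 4r + 4 = 0 has discriminant (-4)² - 4·(4) = 0, so r = 2 is a repeated root.
Hence u_h = (C1 + C2*t)*exp(2*t).
Try u_p = A*exp(-2*t). Substituting into the equation and dividing by exp(-2*t) gives A = 1/4, so u_p = exp(-2*t)/4.
General solution: u = exp(-2*t)/4 + C1*exp(2*t) + C2*t*exp(2*t).
Apply the initial conditions: u(0) = 1/4 + C1 = -4 and u'(0) = -1/2 + C2 + 2*C1 = 0. Solving gives C1 = -17/4, C2 = 9.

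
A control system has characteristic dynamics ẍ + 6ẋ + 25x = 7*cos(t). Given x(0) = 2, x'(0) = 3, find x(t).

x = 7*sin(t)/102 + 14*cos(t)/51 + 88*cos(4*t)*exp(-3*t)/51 + 827*exp(-3*t)*sin(4*t)/408

Characteristic equation r² + 6r + 25 = 0 has discriminant (6)² - 4·(25) = -64 < 0, so r = -3 ± 4i.
Hence x_h = C1*cos(4*t)*exp(-3*t) + C2*exp(-3*t)*sin(4*t).
Try x_p = A*cos(t) + B*sin(t). Substituting and equating the coefficients of cos(t) and sin(t) gives A = 14/51, B = 7/102, so x_p = 7*sin(t)/102 + 14*cos(t)/51.
General solution: x = 7*sin(t)/102 + 14*cos(t)/51 + C1*cos(4*t)*exp(-3*t) + C2*exp(-3*t)*sin(4*t).
Apply the initial conditions: x(0) = 14/51 + C1 = 2 and x'(0) = 7/102 - 3*C1 + 4*C2 = 3. Solving gives C1 = 88/51, C2 = 827/408.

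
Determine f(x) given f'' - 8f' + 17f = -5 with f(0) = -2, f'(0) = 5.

Characteristic equation r² - 8r + 17 = 0 has discriminant (-8)² - 4·(17) = -4 < 0, so r = 4 ± i.
Hence f_h = C1*cos(x)*exp(4*x) + C2*exp(4*x)*sin(x).
For the particular solution try f_p = A0. Substituting and matching coefficients of each power of x gives A0 = -5/17, so f_p = -5/17.
General solution: f = -5/17 + C1*cos(x)*exp(4*x) + C2*exp(4*x)*sin(x).
Apply the initial conditions: f(0) = -5/17 + C1 = -2 and f'(0) = C2 + 4*C1 = 5. Solving gives C1 = -29/17, C2 = 201/17.

f = -5/17 - 29*cos(x)*exp(4*x)/17 + 201*exp(4*x)*sin(x)/17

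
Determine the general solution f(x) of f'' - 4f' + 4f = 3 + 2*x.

f = 5/4 + x/2 + C1*exp(2*x) + C2*x*exp(2*x)

Characteristic equation r² - 4r + 4 = 0 has discriminant (-4)² - 4·(4) = 0, so r = 2 is a repeated root.
Hence f_h = (C1 + C2*x)*exp(2*x).
For the particular solution try f_p = A0 + A1*x. Substituting and matching coefficients of each power of x gives A0 = 5/4, A1 = 1/2, so f_p = 5/4 + x/2.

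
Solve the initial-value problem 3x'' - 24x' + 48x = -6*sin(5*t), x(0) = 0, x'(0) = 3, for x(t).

x = -80*cos(5*t)/1681 + 18*sin(5*t)/1681 + 80*exp(4*t)/1681 + 113*t*exp(4*t)/41

Divide through by 3: x'' - 8x' + 16x = -2*sin(5*t).
Characteristic equation r² - 8r + 16 = 0 has discriminant (-8)² - 4·(16) = 0, so r = 4 is a repeated root.
Hence x_h = (C1 + C2*t)*exp(4*t).
Try x_p = A*cos(5*t) + B*sin(5*t). Substituting and equating the coefficients of cos(5t) and sin(5t) gives A = -80/1681, B = 18/1681, so x_p = -80*cos(5*t)/1681 + 18*sin(5*t)/1681.
General solution: x = -80*cos(5*t)/1681 + 18*sin(5*t)/1681 + C1*exp(4*t) + C2*t*exp(4*t).
Apply the initial conditions: x(0) = -80/1681 + C1 = 0 and x'(0) = 90/1681 + C2 + 4*C1 = 3. Solving gives C1 = 80/1681, C2 = 113/41.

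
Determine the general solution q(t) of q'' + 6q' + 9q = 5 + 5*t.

Characteristic equation r² + 6r + 9 = 0 has discriminant (6)² - 4·(9) = 0, so r = -3 is a repeated root.
Hence q_h = (C1 + C2*t)*exp(-3*t).
For the particular solution try q_p = A0 + A1*t. Substituting and matching coefficients of each power of t gives A0 = 5/27, A1 = 5/9, so q_p = 5/27 + 5*t/9.

q = 5/27 + 5*t/9 + C1*exp(-3*t) + C2*t*exp(-3*t)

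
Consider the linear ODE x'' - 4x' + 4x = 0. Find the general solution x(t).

Characteristic equation r² - 4r + 4 = 0 has discriminant (-4)² - 4·(4) = 0, so r = 2 is a repeated root.
Hence x_h = (C1 + C2*t)*exp(2*t).

x = C1*exp(2*t) + C2*t*exp(2*t)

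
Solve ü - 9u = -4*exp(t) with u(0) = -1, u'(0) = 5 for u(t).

Characteristic equation r² - 9 = 0 factors as (r + 3)(r - 3) = 0, so r = -3, 3.
Hence u_h = C1*exp(-3*t) + C2*exp(3*t).
Try u_p = A*exp(t). Substituting into the equation and dividing by exp(t) gives A = 1/2, so u_p = exp(t)/2.
General solution: u = exp(t)/2 + C1*exp(-3*t) + C2*exp(3*t).
Apply the initial conditions: u(0) = 1/2 + C1 + C2 = -1 and u'(0) = 1/2 - 3*C1 + 3*C2 = 5. Solving gives C1 = -3/2, C2 = 0.

u = exp(t)/2 - 3*exp(-3*t)/2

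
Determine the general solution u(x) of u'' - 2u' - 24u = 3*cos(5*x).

u = -147*cos(5*x)/2501 - 30*sin(5*x)/2501 + C1*exp(-4*x) + C2*exp(6*x)

Characteristic equation r² - 2r - 24 = 0 factors as (r + 4)(r - 6) = 0, so r = -4, 6.
Hence u_h = C1*exp(-4*x) + C2*exp(6*x).
Try u_p = A*cos(5*x) + B*sin(5*x). Substituting and equating the coefficients of cos(5x) and sin(5x) gives A = -147/2501, B = -30/2501, so u_p = -147*cos(5*x)/2501 - 30*sin(5*x)/2501.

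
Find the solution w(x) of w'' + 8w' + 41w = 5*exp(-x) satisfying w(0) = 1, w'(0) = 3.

w = 5*exp(-x)/34 + 29*cos(5*x)*exp(-4*x)/34 + 223*exp(-4*x)*sin(5*x)/170

Characteristic equation r² + 8r + 41 = 0 has discriminant (8)² - 4·(41) = -100 < 0, so r = -4 ± 5i.
Hence w_h = C1*cos(5*x)*exp(-4*x) + C2*exp(-4*x)*sin(5*x).
Try w_p = A*exp(-x). Substituting into the equation and dividing by exp(-x) gives A = 5/34, so w_p = 5*exp(-x)/34.
General solution: w = 5*exp(-x)/34 + C1*cos(5*x)*exp(-4*x) + C2*exp(-4*x)*sin(5*x).
Apply the initial conditions: w(0) = 5/34 + C1 = 1 and w'(0) = -5/34 - 4*C1 + 5*C2 = 3. Solving gives C1 = 29/34, C2 = 223/170.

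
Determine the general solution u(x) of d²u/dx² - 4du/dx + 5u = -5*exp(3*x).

u = -5*exp(3*x)/2 + C1*cos(x)*exp(2*x) + C2*exp(2*x)*sin(x)

Characteristic equation r² - 4r + 5 = 0 has discriminant (-4)² - 4·(5) = -4 < 0, so r = 2 ± i.
Hence u_h = C1*cos(x)*exp(2*x) + C2*exp(2*x)*sin(x).
Try u_p = A*exp(3*x). Substituting into the equation and dividing by exp(3*x) gives A = -5/2, so u_p = -5*exp(3*x)/2.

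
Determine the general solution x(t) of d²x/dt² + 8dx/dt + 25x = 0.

Characteristic equation r² + 8r + 25 = 0 has discriminant (8)² - 4·(25) = -36 < 0, so r = -4 ± 3i.
Hence x_h = C1*cos(3*t)*exp(-4*t) + C2*exp(-4*t)*sin(3*t).

x = C1*cos(3*t)*exp(-4*t) + C2*exp(-4*t)*sin(3*t)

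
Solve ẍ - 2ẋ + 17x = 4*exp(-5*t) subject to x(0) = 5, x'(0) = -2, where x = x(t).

Characteristic equation r² - 2r + 17 = 0 has discriminant (-2)² - 4·(17) = -64 < 0, so r = 1 ± 4i.
Hence x_h = C1*cos(4*t)*exp(t) + C2*exp(t)*sin(4*t).
Try x_p = A*exp(-5*t). Substituting into the equation and dividing by exp(-5*t) gives A = 1/13, so x_p = exp(-5*t)/13.
General solution: x = exp(-5*t)/13 + C1*cos(4*t)*exp(t) + C2*exp(t)*sin(4*t).
Apply the initial conditions: x(0) = 1/13 + C1 = 5 and x'(0) = -5/13 + C1 + 4*C2 = -2. Solving gives C1 = 64/13, C2 = -85/52.

x = exp(-5*t)/13 - 85*exp(t)*sin(4*t)/52 + 64*cos(4*t)*exp(t)/13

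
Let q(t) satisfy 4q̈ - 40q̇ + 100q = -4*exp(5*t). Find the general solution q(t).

Divide through by 4: q'' - 10q' + 25q = -exp(5*t).
Characteristic equation r² - 10r + 25 = 0 has discriminant (-10)² - 4·(25) = 0, so r = 5 is a repeated root.
Hence q_h = (C1 + C2*t)*exp(5*t).
Since exp(5*t) solves the homogeneous equation (r = 5 is a root of multiplicity 2), multiply the trial by t^2. Try q_p = A*t^2*exp(5*t). Substituting into the equation and dividing by exp(5*t) gives A = -1/2, so q_p = -t^2*exp(5*t)/2.

q = C1*exp(5*t) - t**2*exp(5*t)/2 + C2*t*exp(5*t)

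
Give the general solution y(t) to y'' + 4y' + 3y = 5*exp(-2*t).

y = -5*exp(-2*t) + C1*exp(-3*t) + C2*exp(-t)

Characteristic equation r² + 4r + 3 = 0 factors as (r + 3)(r + 1) = 0, so r = -3, -1.
Hence y_h = C1*exp(-3*t) + C2*exp(-t).
Try y_p = A*exp(-2*t). Substituting into the equation and dividing by exp(-2*t) gives A = -5, so y_p = -5*exp(-2*t).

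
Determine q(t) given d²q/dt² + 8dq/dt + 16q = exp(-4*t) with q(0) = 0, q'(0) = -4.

q = t**2*exp(-4*t)/2 - 4*t*exp(-4*t)

Characteristic equation r² + 8r + 16 = 0 has discriminant (8)² - 4·(16) = 0, so r = -4 is a repeated root.
Hence q_h = (C1 + C2*t)*exp(-4*t).
Since exp(-4*t) solves the homogeneous equation (r = -4 is a root of multiplicity 2), multiply the trial by t^2. Try q_p = A*t^2*exp(-4*t). Substituting into the equation and dividing by exp(-4*t) gives A = 1/2, so q_p = t^2*exp(-4*t)/2.
General solution: q = C1*exp(-4*t) + t^2*exp(-4*t)/2 + C2*t*exp(-4*t).
Apply the initial conditions: q(0) = C1 = 0 and q'(0) = C2 - 4*C1 = -4. Solving gives C1 = 0, C2 = -4.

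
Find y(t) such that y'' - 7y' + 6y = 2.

Characteristic equation r² - 7r + 6 = 0 factors as (r - 6)(r - 1) = 0, so r = 6, 1.
Hence y_h = C1*exp(6*t) + C2*exp(t).
For the particular solution try y_p = A0. Substituting and matching coefficients of each power of t gives A0 = 1/3, so y_p = 1/3.

y = 1/3 + C1*exp(6*t) + C2*exp(t)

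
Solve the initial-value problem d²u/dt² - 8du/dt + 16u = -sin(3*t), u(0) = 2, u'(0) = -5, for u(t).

Characteristic equation r² - 8r + 16 = 0 has discriminant (-8)² - 4·(16) = 0, so r = 4 is a repeated root.
Hence u_h = (C1 + C2*t)*exp(4*t).
Try u_p = A*cos(3*t) + B*sin(3*t). Substituting and equating the coefficients of cos(3t) and sin(3t) gives A = -24/625, B = -7/625, so u_p = -24*cos(3*t)/625 - 7*sin(3*t)/625.
General solution: u = -24*cos(3*t)/625 - 7*sin(3*t)/625 + C1*exp(4*t) + C2*t*exp(4*t).
Apply the initial conditions: u(0) = -24/625 + C1 = 2 and u'(0) = -21/625 + C2 + 4*C1 = -5. Solving gives C1 = 1274/625, C2 = -328/25.

u = -24*cos(3*t)/625 - 7*sin(3*t)/625 + 1274*exp(4*t)/625 - 328*t*exp(4*t)/25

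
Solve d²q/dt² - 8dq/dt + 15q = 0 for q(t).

Characteristic equation r² - 8r + 15 = 0 factors as (r - 5)(r - 3) = 0, so r = 5, 3.
Hence q_h = C1*exp(5*t) + C2*exp(3*t).

q = C1*exp(5*t) + C2*exp(3*t)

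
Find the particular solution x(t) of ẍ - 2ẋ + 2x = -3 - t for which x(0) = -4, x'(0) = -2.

x = -2 - t/2 + exp(t)*sin(t)/2 - 2*cos(t)*exp(t)

Characteristic equation r² - 2r + 2 = 0 has discriminant (-2)² - 4·(2) = -4 < 0, so r = 1 ± i.
Hence x_h = C1*cos(t)*exp(t) + C2*exp(t)*sin(t).
For the particular solution try x_p = A0 + A1*t. Substituting and matching coefficients of each power of t gives A0 = -2, A1 = -1/2, so x_p = -2 - t/2.
General solution: x = -2 - t/2 + C1*cos(t)*exp(t) + C2*exp(t)*sin(t).
Apply the initial conditions: x(0) = -2 + C1 = -4 and x'(0) = -1/2 + C1 + C2 = -2. Solving gives C1 = -2, C2 = 1/2.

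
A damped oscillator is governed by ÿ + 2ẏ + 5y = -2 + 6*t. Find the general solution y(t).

Characteristic equation r² + 2r + 5 = 0 has discriminant (2)² - 4·(5) = -16 < 0, so r = -1 ± 2i.
Hence y_h = C1*cos(2*t)*exp(-t) + C2*exp(-t)*sin(2*t).
For the particular solution try y_p = A0 + A1*t. Substituting and matching coefficients of each power of t gives A0 = -22/25, A1 = 6/5, so y_p = -22/25 + 6*t/5.

y = -22/25 + 6*t/5 + C1*cos(2*t)*exp(-t) + C2*exp(-t)*sin(2*t)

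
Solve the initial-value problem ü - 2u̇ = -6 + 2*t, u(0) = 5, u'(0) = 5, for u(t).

u = 15/4 - t**2/2 + 5*t/2 + 5*exp(2*t)/4

Characteristic equation r² - 2r = 0 factors as (r - 2)r = 0, so r = 2, 0.
Hence u_h = C1*exp(2*t) + C2.
Since 0 is a characteristic root (multiplicity 1), multiply the polynomial trial by t: try u_p = t*(A0 + A1*t). Substituting and matching coefficients of each power of t gives A0 = 5/2, A1 = -1/2, so u_p = -t^2/2 + 5*t/2.
General solution: u = C2 - t^2/2 + 5*t/2 + C1*exp(2*t).
Apply the initial conditions: u(0) = C1 + C2 = 5 and u'(0) = 5/2 + 2*C1 = 5. Solving gives C1 = 5/4, C2 = 15/4.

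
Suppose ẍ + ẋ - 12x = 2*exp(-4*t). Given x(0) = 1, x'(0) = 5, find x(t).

x = -16*exp(-4*t)/49 + 65*exp(3*t)/49 - 2*t*exp(-4*t)/7

Characteristic equation r² + r - 12 = 0 factors as (r - 3)(r + 4) = 0, so r = 3, -4.
Hence x_h = C1*exp(3*t) + C2*exp(-4*t).
Since exp(-4*t) solves the homogeneous equation (r = -4 is a root of multiplicity 1), multiply the trial by t. Try x_p = A*t*exp(-4*t). Substituting into the equation and dividing by exp(-4*t) gives A = -2/7, so x_p = -2*t*exp(-4*t)/7.
General solution: x = C1*exp(3*t) + C2*exp(-4*t) - 2*t*exp(-4*t)/7.
Apply the initial conditions: x(0) = C1 + C2 = 1 and x'(0) = -2/7 - 4*C2 + 3*C1 = 5. Solving gives C1 = 65/49, C2 = -16/49.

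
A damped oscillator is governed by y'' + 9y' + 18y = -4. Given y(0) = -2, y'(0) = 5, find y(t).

Characteristic equation r² + 9r + 18 = 0 factors as (r + 3)(r + 6) = 0, so r = -3, -6.
Hence y_h = C1*exp(-3*t) + C2*exp(-6*t).
For the particular solution try y_p = A0. Substituting and matching coefficients of each power of t gives A0 = -2/9, so y_p = -2/9.
General solution: y = -2/9 + C1*exp(-3*t) + C2*exp(-6*t).
Apply the initial conditions: y(0) = -2/9 + C1 + C2 = -2 and y'(0) = -6*C2 - 3*C1 = 5. Solving gives C1 = -17/9, C2 = 1/9.

y = -2/9 - 17*exp(-3*t)/9 + exp(-6*t)/9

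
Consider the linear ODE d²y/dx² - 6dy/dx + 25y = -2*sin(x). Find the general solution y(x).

Characteristic equation r² - 6r + 25 = 0 has discriminant (-6)² - 4·(25) = -64 < 0, so r = 3 ± 4i.
Hence y_h = C1*cos(4*x)*exp(3*x) + C2*exp(3*x)*sin(4*x).
Try y_p = A*cos(x) + B*sin(x). Substituting and equating the coefficients of cos(x) and sin(x) gives A = -1/51, B = -4/51, so y_p = -4*sin(x)/51 - cos(x)/51.

y = -4*sin(x)/51 - cos(x)/51 + C1*cos(4*x)*exp(3*x) + C2*exp(3*x)*sin(4*x)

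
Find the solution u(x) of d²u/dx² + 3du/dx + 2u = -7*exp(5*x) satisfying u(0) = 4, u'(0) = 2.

u = -7*exp(-2*x) - exp(5*x)/6 + 67*exp(-x)/6

Characteristic equation r² + 3r + 2 = 0 factors as (r + 1)(r + 2) = 0, so r = -1, -2.
Hence u_h = C1*exp(-x) + C2*exp(-2*x).
Try u_p = A*exp(5*x). Substituting into the equation and dividing by exp(5*x) gives A = -1/6, so u_p = -exp(5*x)/6.
General solution: u = -exp(5*x)/6 + C1*exp(-x) + C2*exp(-2*x).
Apply the initial conditions: u(0) = -1/6 + C1 + C2 = 4 and u'(0) = -5/6 - C1 - 2*C2 = 2. Solving gives C1 = 67/6, C2 = -7.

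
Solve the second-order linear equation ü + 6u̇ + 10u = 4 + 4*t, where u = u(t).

u = 4/25 + 2*t/5 + C1*cos(t)*exp(-3*t) + C2*exp(-3*t)*sin(t)

Characteristic equation r² + 6r + 10 = 0 has discriminant (6)² - 4·(10) = -4 < 0, so r = -3 ± i.
Hence u_h = C1*cos(t)*exp(-3*t) + C2*exp(-3*t)*sin(t).
For the particular solution try u_p = A0 + A1*t. Substituting and matching coefficients of each power of t gives A0 = 4/25, A1 = 2/5, so u_p = 4/25 + 2*t/5.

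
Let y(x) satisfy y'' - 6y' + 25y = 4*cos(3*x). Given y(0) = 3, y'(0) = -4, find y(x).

y = -18*sin(3*x)/145 + 16*cos(3*x)/145 - 1783*exp(3*x)*sin(4*x)/580 + 419*cos(4*x)*exp(3*x)/145

Characteristic equation r² - 6r + 25 = 0 has discriminant (-6)² - 4·(25) = -64 < 0, so r = 3 ± 4i.
Hence y_h = C1*cos(4*x)*exp(3*x) + C2*exp(3*x)*sin(4*x).
Try y_p = A*cos(3*x) + B*sin(3*x). Substituting and equating the coefficients of cos(3x) and sin(3x) gives A = 16/145, B = -18/145, so y_p = -18*sin(3*x)/145 + 16*cos(3*x)/145.
General solution: y = -18*sin(3*x)/145 + 16*cos(3*x)/145 + C1*cos(4*x)*exp(3*x) + C2*exp(3*x)*sin(4*x).
Apply the initial conditions: y(0) = 16/145 + C1 = 3 and y'(0) = -54/145 + 3*C1 + 4*C2 = -4. Solving gives C1 = 419/145, C2 = -1783/580.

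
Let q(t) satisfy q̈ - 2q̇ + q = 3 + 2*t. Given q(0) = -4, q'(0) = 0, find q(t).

q = 7 - 11*exp(t) + 2*t + 9*t*exp(t)

Characteristic equation r² - 2r + 1 = 0 has discriminant (-2)² - 4·(1) = 0, so r = 1 is a repeated root.
Hence q_h = (C1 + C2*t)*exp(t).
For the particular solution try q_p = A0 + A1*t. Substituting and matching coefficients of each power of t gives A0 = 7, A1 = 2, so q_p = 7 + 2*t.
General solution: q = 7 + 2*t + C1*exp(t) + C2*t*exp(t).
Apply the initial conditions: q(0) = 7 + C1 = -4 and q'(0) = 2 + C1 + C2 = 0. Solving gives C1 = -11, C2 = 9.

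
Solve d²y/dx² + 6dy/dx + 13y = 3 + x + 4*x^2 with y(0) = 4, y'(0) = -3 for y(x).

Characteristic equation r² + 6r + 13 = 0 has discriminant (6)² - 4·(13) = -16 < 0, so r = -3 ± 2i.
Hence y_h = C1*cos(2*x)*exp(-3*x) + C2*exp(-3*x)*sin(2*x).
For the particular solution try y_p = A0 + A1*x + A2*x^2. Substituting and matching coefficients of each power of x gives A0 = 613/2197, A1 = -35/169, A2 = 4/13, so y_p = 613/2197 - 35*x/169 + 4*x^2/13.
General solution: y = 613/2197 - 35*x/169 + 4*x^2/13 + C1*cos(2*x)*exp(-3*x) + C2*exp(-3*x)*sin(2*x).
Apply the initial conditions: y(0) = 613/2197 + C1 = 4 and y'(0) = -35/169 - 3*C1 + 2*C2 = -3. Solving gives C1 = 8175/2197, C2 = 18389/4394.

y = 613/2197 - 35*x/169 + 4*x**2/13 + 8175*cos(2*x)*exp(-3*x)/2197 + 18389*exp(-3*x)*sin(2*x)/4394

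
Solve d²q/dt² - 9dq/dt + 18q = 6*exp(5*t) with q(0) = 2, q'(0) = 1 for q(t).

q = -3*exp(5*t) + exp(6*t)/3 + 14*exp(3*t)/3

Characteristic equation r² - 9r + 18 = 0 factors as (r - 6)(r - 3) = 0, so r = 6, 3.
Hence q_h = C1*exp(6*t) + C2*exp(3*t).
Try q_p = A*exp(5*t). Substituting into the equation and dividing by exp(5*t) gives A = -3, so q_p = -3*exp(5*t).
General solution: q = -3*exp(5*t) + C1*exp(6*t) + C2*exp(3*t).
Apply the initial conditions: q(0) = -3 + C1 + C2 = 2 and q'(0) = -15 + 3*C2 + 6*C1 = 1. Solving gives C1 = 1/3, C2 = 14/3.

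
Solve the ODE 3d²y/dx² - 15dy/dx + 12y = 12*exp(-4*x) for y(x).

Divide through by 3: y'' - 5y' + 4y = 4*exp(-4*x).
Characteristic equation r² - 5r + 4 = 0 factors as (r - 4)(r - 1) = 0, so r = 4, 1.
Hence y_h = C1*exp(4*x) + C2*exp(x).
Try y_p = A*exp(-4*x). Substituting into the equation and dividing by exp(-4*x) gives A = 1/10, so y_p = exp(-4*x)/10.

y = exp(-4*x)/10 + C1*exp(4*x) + C2*exp(x)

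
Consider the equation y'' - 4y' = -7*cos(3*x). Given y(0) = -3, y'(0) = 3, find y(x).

Characteristic equation r² - 4r = 0 factors as (r - 4)r = 0, so r = 4, 0.
Hence y_h = C1*exp(4*x) + C2.
Try y_p = A*cos(3*x) + B*sin(3*x). Substituting and equating the coefficients of cos(3x) and sin(3x) gives A = 7/25, B = 28/75, so y_p = 7*cos(3*x)/25 + 28*sin(3*x)/75.
General solution: y = C2 + 7*cos(3*x)/25 + 28*sin(3*x)/75 + C1*exp(4*x).
Apply the initial conditions: y(0) = 7/25 + C1 + C2 = -3 and y'(0) = 28/25 + 4*C1 = 3. Solving gives C1 = 47/100, C2 = -15/4.

y = -15/4 + 7*cos(3*x)/25 + 28*sin(3*x)/75 + 47*exp(4*x)/100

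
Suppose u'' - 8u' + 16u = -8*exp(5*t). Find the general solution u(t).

Characteristic equation r² - 8r + 16 = 0 has discriminant (-8)² - 4·(16) = 0, so r = 4 is a repeated root.
Hence u_h = (C1 + C2*t)*exp(4*t).
Try u_p = A*exp(5*t). Substituting into the equation and dividing by exp(5*t) gives A = -8, so u_p = -8*exp(5*t).

u = -8*exp(5*t) + C1*exp(4*t) + C2*t*exp(4*t)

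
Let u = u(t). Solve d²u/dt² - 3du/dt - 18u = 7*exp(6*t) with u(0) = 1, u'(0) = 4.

Characteristic equation r² - 3r - 18 = 0 factors as (r + 3)(r - 6) = 0, so r = -3, 6.
Hence u_h = C1*exp(-3*t) + C2*exp(6*t).
Since exp(6*t) solves the homogeneous equation (r = 6 is a root of multiplicity 1), multiply the trial by t. Try u_p = A*t*exp(6*t). Substituting into the equation and dividing by exp(6*t) gives A = 7/9, so u_p = 7*t*exp(6*t)/9.
General solution: u = C1*exp(-3*t) + C2*exp(6*t) + 7*t*exp(6*t)/9.
Apply the initial conditions: u(0) = C1 + C2 = 1 and u'(0) = 7/9 - 3*C1 + 6*C2 = 4. Solving gives C1 = 25/81, C2 = 56/81.

u = 25*exp(-3*t)/81 + 56*exp(6*t)/81 + 7*t*exp(6*t)/9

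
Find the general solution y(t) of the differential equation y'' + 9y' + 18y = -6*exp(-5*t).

Characteristic equation r² + 9r + 18 = 0 factors as (r + 3)(r + 6) = 0, so r = -3, -6.
Hence y_h = C1*exp(-3*t) + C2*exp(-6*t).
Try y_p = A*exp(-5*t). Substituting into the equation and dividing by exp(-5*t) gives A = 3, so y_p = 3*exp(-5*t).

y = 3*exp(-5*t) + C1*exp(-3*t) + C2*exp(-6*t)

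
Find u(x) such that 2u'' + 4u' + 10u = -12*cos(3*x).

u = -9*sin(3*x)/13 + 6*cos(3*x)/13 + C1*cos(2*x)*exp(-x) + C2*exp(-x)*sin(2*x)

Divide through by 2: u'' + 2u' + 5u = -6*cos(3*x).
Characteristic equation r² + 2r + 5 = 0 has discriminant (2)² - 4·(5) = -16 < 0, so r = -1 ± 2i.
Hence u_h = C1*cos(2*x)*exp(-x) + C2*exp(-x)*sin(2*x).
Try u_p = A*cos(3*x) + B*sin(3*x). Substituting and equating the coefficients of cos(3x) and sin(3x) gives A = 6/13, B = -9/13, so u_p = -9*sin(3*x)/13 + 6*cos(3*x)/13.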